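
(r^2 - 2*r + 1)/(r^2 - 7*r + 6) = (r - 1)/(r - 6)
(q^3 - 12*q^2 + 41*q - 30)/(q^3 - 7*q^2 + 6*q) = (q - 5)/q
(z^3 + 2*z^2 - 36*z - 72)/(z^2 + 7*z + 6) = (z^2 - 4*z - 12)/(z + 1)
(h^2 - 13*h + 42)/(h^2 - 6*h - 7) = (h - 6)/(h + 1)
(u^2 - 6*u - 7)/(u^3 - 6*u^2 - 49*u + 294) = (u + 1)/(u^2 + u - 42)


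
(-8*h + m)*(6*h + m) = -48*h^2 - 2*h*m + m^2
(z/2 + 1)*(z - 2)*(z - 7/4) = z^3/2 - 7*z^2/8 - 2*z + 7/2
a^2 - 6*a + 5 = (a - 5)*(a - 1)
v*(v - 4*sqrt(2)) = v^2 - 4*sqrt(2)*v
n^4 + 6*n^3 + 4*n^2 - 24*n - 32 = (n - 2)*(n + 2)^2*(n + 4)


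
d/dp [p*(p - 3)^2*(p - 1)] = 4*p^3 - 21*p^2 + 30*p - 9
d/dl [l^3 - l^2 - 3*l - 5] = 3*l^2 - 2*l - 3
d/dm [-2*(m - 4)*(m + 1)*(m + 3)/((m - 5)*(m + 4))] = 2*(-m^4 + 2*m^3 + 47*m^2 - 24*m - 248)/(m^4 - 2*m^3 - 39*m^2 + 40*m + 400)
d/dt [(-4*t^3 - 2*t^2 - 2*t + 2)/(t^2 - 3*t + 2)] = 2*(-2*t^4 + 12*t^3 - 8*t^2 - 6*t + 1)/(t^4 - 6*t^3 + 13*t^2 - 12*t + 4)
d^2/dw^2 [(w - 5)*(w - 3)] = 2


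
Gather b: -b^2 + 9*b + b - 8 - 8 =-b^2 + 10*b - 16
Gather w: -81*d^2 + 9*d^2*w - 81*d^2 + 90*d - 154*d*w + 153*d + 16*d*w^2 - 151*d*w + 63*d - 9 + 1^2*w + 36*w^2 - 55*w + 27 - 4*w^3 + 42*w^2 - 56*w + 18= -162*d^2 + 306*d - 4*w^3 + w^2*(16*d + 78) + w*(9*d^2 - 305*d - 110) + 36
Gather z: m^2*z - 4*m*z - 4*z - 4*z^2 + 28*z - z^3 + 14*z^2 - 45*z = -z^3 + 10*z^2 + z*(m^2 - 4*m - 21)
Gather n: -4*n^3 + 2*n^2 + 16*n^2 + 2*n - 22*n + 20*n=-4*n^3 + 18*n^2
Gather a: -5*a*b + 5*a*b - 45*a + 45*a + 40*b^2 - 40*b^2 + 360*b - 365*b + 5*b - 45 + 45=0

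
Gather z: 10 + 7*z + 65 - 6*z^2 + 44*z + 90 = -6*z^2 + 51*z + 165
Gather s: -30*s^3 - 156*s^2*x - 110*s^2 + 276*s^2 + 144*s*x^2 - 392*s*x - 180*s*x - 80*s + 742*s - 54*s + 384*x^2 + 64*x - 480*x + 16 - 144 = -30*s^3 + s^2*(166 - 156*x) + s*(144*x^2 - 572*x + 608) + 384*x^2 - 416*x - 128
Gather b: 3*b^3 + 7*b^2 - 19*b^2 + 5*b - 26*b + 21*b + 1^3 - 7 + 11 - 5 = 3*b^3 - 12*b^2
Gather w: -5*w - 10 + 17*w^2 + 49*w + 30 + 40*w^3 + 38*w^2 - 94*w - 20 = 40*w^3 + 55*w^2 - 50*w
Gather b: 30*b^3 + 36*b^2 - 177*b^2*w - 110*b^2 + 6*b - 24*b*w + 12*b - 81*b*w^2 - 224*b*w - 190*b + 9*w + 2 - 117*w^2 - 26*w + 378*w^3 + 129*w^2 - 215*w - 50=30*b^3 + b^2*(-177*w - 74) + b*(-81*w^2 - 248*w - 172) + 378*w^3 + 12*w^2 - 232*w - 48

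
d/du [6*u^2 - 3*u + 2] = 12*u - 3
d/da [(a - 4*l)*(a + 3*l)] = 2*a - l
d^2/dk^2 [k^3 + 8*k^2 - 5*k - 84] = 6*k + 16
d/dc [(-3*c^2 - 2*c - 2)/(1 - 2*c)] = 6*(c^2 - c - 1)/(4*c^2 - 4*c + 1)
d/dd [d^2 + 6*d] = 2*d + 6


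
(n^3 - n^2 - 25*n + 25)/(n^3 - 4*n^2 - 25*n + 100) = (n - 1)/(n - 4)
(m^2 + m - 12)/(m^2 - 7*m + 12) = (m + 4)/(m - 4)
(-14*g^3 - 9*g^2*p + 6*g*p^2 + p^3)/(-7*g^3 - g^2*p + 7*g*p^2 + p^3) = (-2*g + p)/(-g + p)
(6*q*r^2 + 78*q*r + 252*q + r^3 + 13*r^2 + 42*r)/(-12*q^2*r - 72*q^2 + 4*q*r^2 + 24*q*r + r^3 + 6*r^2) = (-r - 7)/(2*q - r)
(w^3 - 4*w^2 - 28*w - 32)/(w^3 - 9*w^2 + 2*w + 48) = (w + 2)/(w - 3)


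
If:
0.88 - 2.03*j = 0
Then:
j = 0.43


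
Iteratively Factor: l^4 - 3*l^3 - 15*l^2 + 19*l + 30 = (l - 5)*(l^3 + 2*l^2 - 5*l - 6) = (l - 5)*(l - 2)*(l^2 + 4*l + 3) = (l - 5)*(l - 2)*(l + 1)*(l + 3)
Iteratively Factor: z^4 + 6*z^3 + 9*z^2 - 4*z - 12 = (z + 2)*(z^3 + 4*z^2 + z - 6) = (z + 2)*(z + 3)*(z^2 + z - 2) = (z + 2)^2*(z + 3)*(z - 1)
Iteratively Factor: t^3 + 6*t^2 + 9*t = (t + 3)*(t^2 + 3*t) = t*(t + 3)*(t + 3)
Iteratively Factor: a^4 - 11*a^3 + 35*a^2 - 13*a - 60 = (a - 5)*(a^3 - 6*a^2 + 5*a + 12) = (a - 5)*(a - 3)*(a^2 - 3*a - 4) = (a - 5)*(a - 4)*(a - 3)*(a + 1)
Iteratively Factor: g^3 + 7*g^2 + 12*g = (g)*(g^2 + 7*g + 12) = g*(g + 4)*(g + 3)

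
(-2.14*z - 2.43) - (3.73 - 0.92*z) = -1.22*z - 6.16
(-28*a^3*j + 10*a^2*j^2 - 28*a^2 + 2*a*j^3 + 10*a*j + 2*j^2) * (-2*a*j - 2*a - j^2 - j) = 56*a^4*j^2 + 56*a^4*j + 8*a^3*j^3 + 8*a^3*j^2 + 56*a^3*j + 56*a^3 - 14*a^2*j^4 - 14*a^2*j^3 + 8*a^2*j^2 + 8*a^2*j - 2*a*j^5 - 2*a*j^4 - 14*a*j^3 - 14*a*j^2 - 2*j^4 - 2*j^3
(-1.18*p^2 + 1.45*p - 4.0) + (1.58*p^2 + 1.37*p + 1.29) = 0.4*p^2 + 2.82*p - 2.71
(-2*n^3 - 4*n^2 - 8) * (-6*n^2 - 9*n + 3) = 12*n^5 + 42*n^4 + 30*n^3 + 36*n^2 + 72*n - 24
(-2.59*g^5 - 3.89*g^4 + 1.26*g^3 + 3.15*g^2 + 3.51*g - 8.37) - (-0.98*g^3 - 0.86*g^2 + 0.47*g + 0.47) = -2.59*g^5 - 3.89*g^4 + 2.24*g^3 + 4.01*g^2 + 3.04*g - 8.84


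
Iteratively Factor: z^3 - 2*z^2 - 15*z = (z + 3)*(z^2 - 5*z) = (z - 5)*(z + 3)*(z)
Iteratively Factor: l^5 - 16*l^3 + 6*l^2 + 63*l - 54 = (l - 3)*(l^4 + 3*l^3 - 7*l^2 - 15*l + 18) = (l - 3)*(l - 2)*(l^3 + 5*l^2 + 3*l - 9) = (l - 3)*(l - 2)*(l + 3)*(l^2 + 2*l - 3) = (l - 3)*(l - 2)*(l - 1)*(l + 3)*(l + 3)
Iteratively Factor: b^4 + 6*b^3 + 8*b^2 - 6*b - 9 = (b + 1)*(b^3 + 5*b^2 + 3*b - 9) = (b - 1)*(b + 1)*(b^2 + 6*b + 9) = (b - 1)*(b + 1)*(b + 3)*(b + 3)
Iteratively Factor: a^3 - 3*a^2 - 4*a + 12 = (a - 3)*(a^2 - 4) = (a - 3)*(a - 2)*(a + 2)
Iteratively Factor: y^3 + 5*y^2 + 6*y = (y)*(y^2 + 5*y + 6) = y*(y + 2)*(y + 3)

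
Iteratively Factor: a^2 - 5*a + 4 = (a - 1)*(a - 4)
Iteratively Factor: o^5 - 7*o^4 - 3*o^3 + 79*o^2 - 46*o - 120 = (o + 1)*(o^4 - 8*o^3 + 5*o^2 + 74*o - 120) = (o - 5)*(o + 1)*(o^3 - 3*o^2 - 10*o + 24) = (o - 5)*(o + 1)*(o + 3)*(o^2 - 6*o + 8) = (o - 5)*(o - 4)*(o + 1)*(o + 3)*(o - 2)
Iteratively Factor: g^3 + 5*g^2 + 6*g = (g + 2)*(g^2 + 3*g) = g*(g + 2)*(g + 3)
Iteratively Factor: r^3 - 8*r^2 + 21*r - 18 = (r - 3)*(r^2 - 5*r + 6) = (r - 3)^2*(r - 2)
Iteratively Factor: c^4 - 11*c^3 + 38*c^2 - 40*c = (c - 4)*(c^3 - 7*c^2 + 10*c) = (c - 5)*(c - 4)*(c^2 - 2*c) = (c - 5)*(c - 4)*(c - 2)*(c)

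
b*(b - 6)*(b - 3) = b^3 - 9*b^2 + 18*b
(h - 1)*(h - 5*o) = h^2 - 5*h*o - h + 5*o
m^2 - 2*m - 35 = (m - 7)*(m + 5)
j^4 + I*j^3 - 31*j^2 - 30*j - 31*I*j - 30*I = (j - 6)*(j + 1)*(j + 5)*(j + I)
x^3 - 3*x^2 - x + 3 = (x - 3)*(x - 1)*(x + 1)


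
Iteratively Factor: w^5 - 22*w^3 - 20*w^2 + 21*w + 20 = (w - 5)*(w^4 + 5*w^3 + 3*w^2 - 5*w - 4) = (w - 5)*(w + 4)*(w^3 + w^2 - w - 1) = (w - 5)*(w - 1)*(w + 4)*(w^2 + 2*w + 1) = (w - 5)*(w - 1)*(w + 1)*(w + 4)*(w + 1)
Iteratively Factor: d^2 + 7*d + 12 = (d + 4)*(d + 3)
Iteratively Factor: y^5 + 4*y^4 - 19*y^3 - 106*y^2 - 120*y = (y - 5)*(y^4 + 9*y^3 + 26*y^2 + 24*y) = (y - 5)*(y + 2)*(y^3 + 7*y^2 + 12*y) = (y - 5)*(y + 2)*(y + 4)*(y^2 + 3*y) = y*(y - 5)*(y + 2)*(y + 4)*(y + 3)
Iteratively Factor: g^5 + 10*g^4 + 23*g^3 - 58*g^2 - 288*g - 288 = (g - 3)*(g^4 + 13*g^3 + 62*g^2 + 128*g + 96) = (g - 3)*(g + 4)*(g^3 + 9*g^2 + 26*g + 24) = (g - 3)*(g + 2)*(g + 4)*(g^2 + 7*g + 12) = (g - 3)*(g + 2)*(g + 4)^2*(g + 3)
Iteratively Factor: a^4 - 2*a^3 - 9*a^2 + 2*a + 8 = (a - 1)*(a^3 - a^2 - 10*a - 8) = (a - 4)*(a - 1)*(a^2 + 3*a + 2) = (a - 4)*(a - 1)*(a + 1)*(a + 2)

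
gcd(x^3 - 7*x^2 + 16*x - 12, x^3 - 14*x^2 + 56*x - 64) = x - 2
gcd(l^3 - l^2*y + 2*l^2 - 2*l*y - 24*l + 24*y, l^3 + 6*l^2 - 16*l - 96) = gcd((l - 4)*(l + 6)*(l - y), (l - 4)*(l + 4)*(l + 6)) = l^2 + 2*l - 24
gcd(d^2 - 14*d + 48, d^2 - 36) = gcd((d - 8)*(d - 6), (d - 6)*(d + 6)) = d - 6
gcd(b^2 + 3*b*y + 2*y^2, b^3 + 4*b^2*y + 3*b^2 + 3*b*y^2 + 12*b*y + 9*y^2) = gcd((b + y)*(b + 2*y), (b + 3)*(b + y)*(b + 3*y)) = b + y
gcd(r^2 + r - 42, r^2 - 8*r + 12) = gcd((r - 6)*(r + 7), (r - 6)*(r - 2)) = r - 6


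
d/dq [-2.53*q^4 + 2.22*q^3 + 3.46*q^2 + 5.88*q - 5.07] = -10.12*q^3 + 6.66*q^2 + 6.92*q + 5.88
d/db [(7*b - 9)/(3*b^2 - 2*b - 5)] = (-21*b^2 + 54*b - 53)/(9*b^4 - 12*b^3 - 26*b^2 + 20*b + 25)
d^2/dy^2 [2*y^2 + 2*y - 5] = 4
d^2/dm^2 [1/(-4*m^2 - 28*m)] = (m*(m + 7) - (2*m + 7)^2)/(2*m^3*(m + 7)^3)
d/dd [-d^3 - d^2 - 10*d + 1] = -3*d^2 - 2*d - 10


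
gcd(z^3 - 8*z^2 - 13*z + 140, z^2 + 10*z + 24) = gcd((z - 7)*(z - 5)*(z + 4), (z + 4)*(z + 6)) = z + 4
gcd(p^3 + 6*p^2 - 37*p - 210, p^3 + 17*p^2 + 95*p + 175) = p^2 + 12*p + 35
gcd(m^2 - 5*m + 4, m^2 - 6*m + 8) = m - 4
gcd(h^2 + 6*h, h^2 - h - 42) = h + 6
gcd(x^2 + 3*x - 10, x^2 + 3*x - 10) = x^2 + 3*x - 10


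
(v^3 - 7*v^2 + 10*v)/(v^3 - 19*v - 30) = v*(v - 2)/(v^2 + 5*v + 6)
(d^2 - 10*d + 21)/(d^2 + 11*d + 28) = (d^2 - 10*d + 21)/(d^2 + 11*d + 28)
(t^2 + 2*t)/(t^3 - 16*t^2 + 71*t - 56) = t*(t + 2)/(t^3 - 16*t^2 + 71*t - 56)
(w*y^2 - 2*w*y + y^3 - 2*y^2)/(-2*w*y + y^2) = (-w*y + 2*w - y^2 + 2*y)/(2*w - y)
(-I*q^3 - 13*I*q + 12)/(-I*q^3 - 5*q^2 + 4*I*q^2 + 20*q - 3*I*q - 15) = (q^3 + 13*q + 12*I)/(q^3 - q^2*(4 + 5*I) + q*(3 + 20*I) - 15*I)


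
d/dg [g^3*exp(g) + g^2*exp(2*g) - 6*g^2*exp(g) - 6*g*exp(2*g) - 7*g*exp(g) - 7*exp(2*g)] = (g^3 + 2*g^2*exp(g) - 3*g^2 - 10*g*exp(g) - 19*g - 20*exp(g) - 7)*exp(g)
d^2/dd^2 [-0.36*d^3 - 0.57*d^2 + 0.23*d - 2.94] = -2.16*d - 1.14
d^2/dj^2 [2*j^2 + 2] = 4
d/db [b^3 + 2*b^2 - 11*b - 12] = 3*b^2 + 4*b - 11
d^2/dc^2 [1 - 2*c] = 0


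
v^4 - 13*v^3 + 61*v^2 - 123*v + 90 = (v - 5)*(v - 3)^2*(v - 2)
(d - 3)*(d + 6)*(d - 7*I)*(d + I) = d^4 + 3*d^3 - 6*I*d^3 - 11*d^2 - 18*I*d^2 + 21*d + 108*I*d - 126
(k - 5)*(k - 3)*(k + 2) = k^3 - 6*k^2 - k + 30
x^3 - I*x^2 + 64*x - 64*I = (x - 8*I)*(x - I)*(x + 8*I)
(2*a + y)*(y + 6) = 2*a*y + 12*a + y^2 + 6*y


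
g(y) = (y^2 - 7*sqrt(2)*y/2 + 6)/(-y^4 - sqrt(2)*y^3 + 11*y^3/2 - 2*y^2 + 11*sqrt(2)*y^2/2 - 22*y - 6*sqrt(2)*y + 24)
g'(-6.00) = -0.02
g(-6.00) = -0.04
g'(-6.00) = -0.02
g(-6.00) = -0.04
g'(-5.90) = -0.02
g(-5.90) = -0.04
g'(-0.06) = 0.10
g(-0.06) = 0.24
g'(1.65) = -20.41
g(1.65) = 1.49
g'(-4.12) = -0.13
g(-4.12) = -0.13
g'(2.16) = -0.13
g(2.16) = -0.00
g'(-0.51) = 0.03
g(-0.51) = 0.22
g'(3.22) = 0.10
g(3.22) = 0.03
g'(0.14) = 0.15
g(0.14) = 0.27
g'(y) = (2*y - 7*sqrt(2)/2)/(-y^4 - sqrt(2)*y^3 + 11*y^3/2 - 2*y^2 + 11*sqrt(2)*y^2/2 - 22*y - 6*sqrt(2)*y + 24) + (y^2 - 7*sqrt(2)*y/2 + 6)*(4*y^3 - 33*y^2/2 + 3*sqrt(2)*y^2 - 11*sqrt(2)*y + 4*y + 6*sqrt(2) + 22)/(-y^4 - sqrt(2)*y^3 + 11*y^3/2 - 2*y^2 + 11*sqrt(2)*y^2/2 - 22*y - 6*sqrt(2)*y + 24)^2 = ((-4*y + 7*sqrt(2))*(2*y^4 - 11*y^3 + 2*sqrt(2)*y^3 - 11*sqrt(2)*y^2 + 4*y^2 + 12*sqrt(2)*y + 44*y - 48) + (2*y^2 - 7*sqrt(2)*y + 12)*(8*y^3 - 33*y^2 + 6*sqrt(2)*y^2 - 22*sqrt(2)*y + 8*y + 12*sqrt(2) + 44))/(2*y^4 - 11*y^3 + 2*sqrt(2)*y^3 - 11*sqrt(2)*y^2 + 4*y^2 + 12*sqrt(2)*y + 44*y - 48)^2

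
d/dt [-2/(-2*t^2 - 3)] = -8*t/(2*t^2 + 3)^2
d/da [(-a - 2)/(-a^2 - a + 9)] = (a^2 + a - (a + 2)*(2*a + 1) - 9)/(a^2 + a - 9)^2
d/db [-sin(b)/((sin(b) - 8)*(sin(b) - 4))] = (sin(b)^2 - 32)*cos(b)/((sin(b) - 8)^2*(sin(b) - 4)^2)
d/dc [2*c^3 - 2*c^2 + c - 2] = 6*c^2 - 4*c + 1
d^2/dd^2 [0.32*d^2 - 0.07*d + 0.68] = 0.640000000000000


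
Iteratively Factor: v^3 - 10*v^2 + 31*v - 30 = (v - 5)*(v^2 - 5*v + 6) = (v - 5)*(v - 2)*(v - 3)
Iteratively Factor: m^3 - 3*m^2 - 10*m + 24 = (m + 3)*(m^2 - 6*m + 8) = (m - 4)*(m + 3)*(m - 2)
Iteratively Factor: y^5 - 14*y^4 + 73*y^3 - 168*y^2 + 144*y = (y)*(y^4 - 14*y^3 + 73*y^2 - 168*y + 144) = y*(y - 3)*(y^3 - 11*y^2 + 40*y - 48) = y*(y - 4)*(y - 3)*(y^2 - 7*y + 12) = y*(y - 4)^2*(y - 3)*(y - 3)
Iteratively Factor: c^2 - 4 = (c + 2)*(c - 2)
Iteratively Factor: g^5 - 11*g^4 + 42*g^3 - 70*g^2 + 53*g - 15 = (g - 1)*(g^4 - 10*g^3 + 32*g^2 - 38*g + 15) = (g - 5)*(g - 1)*(g^3 - 5*g^2 + 7*g - 3) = (g - 5)*(g - 1)^2*(g^2 - 4*g + 3) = (g - 5)*(g - 3)*(g - 1)^2*(g - 1)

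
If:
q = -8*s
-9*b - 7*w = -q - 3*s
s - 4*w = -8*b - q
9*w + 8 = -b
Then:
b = 116/449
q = -2944/449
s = 368/449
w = -412/449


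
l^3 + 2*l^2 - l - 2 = (l - 1)*(l + 1)*(l + 2)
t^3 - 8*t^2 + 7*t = t*(t - 7)*(t - 1)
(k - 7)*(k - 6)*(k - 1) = k^3 - 14*k^2 + 55*k - 42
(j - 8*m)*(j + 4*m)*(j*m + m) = j^3*m - 4*j^2*m^2 + j^2*m - 32*j*m^3 - 4*j*m^2 - 32*m^3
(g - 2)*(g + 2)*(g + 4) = g^3 + 4*g^2 - 4*g - 16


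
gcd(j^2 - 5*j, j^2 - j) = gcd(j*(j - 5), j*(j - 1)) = j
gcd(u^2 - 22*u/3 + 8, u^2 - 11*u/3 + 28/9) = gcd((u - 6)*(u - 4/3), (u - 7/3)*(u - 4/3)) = u - 4/3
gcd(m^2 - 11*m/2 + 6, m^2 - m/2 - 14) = m - 4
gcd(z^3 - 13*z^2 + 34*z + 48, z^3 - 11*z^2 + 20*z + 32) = z^2 - 7*z - 8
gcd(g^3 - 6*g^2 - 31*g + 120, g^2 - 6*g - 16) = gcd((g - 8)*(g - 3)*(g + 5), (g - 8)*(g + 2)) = g - 8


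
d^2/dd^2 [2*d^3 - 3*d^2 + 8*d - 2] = 12*d - 6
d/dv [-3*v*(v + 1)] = -6*v - 3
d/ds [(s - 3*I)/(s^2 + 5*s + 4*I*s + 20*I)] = (-s^2 + 6*I*s - 12 + 35*I)/(s^4 + s^3*(10 + 8*I) + s^2*(9 + 80*I) + s*(-160 + 200*I) - 400)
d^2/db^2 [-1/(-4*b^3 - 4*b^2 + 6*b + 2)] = (-2*(3*b + 1)*(2*b^3 + 2*b^2 - 3*b - 1) + (6*b^2 + 4*b - 3)^2)/(2*b^3 + 2*b^2 - 3*b - 1)^3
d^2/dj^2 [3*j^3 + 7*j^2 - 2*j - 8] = 18*j + 14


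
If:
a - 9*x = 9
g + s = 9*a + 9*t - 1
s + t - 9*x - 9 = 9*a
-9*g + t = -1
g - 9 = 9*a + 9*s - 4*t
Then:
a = -660/8693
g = 1067/8693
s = -7510/8693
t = 910/8693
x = -26299/26079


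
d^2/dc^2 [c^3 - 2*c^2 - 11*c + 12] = 6*c - 4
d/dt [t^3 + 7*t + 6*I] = 3*t^2 + 7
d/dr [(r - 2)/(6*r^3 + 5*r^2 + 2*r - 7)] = (-12*r^3 + 31*r^2 + 20*r - 3)/(36*r^6 + 60*r^5 + 49*r^4 - 64*r^3 - 66*r^2 - 28*r + 49)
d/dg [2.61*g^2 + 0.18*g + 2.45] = 5.22*g + 0.18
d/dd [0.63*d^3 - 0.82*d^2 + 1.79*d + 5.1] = 1.89*d^2 - 1.64*d + 1.79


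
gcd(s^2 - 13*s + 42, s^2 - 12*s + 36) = s - 6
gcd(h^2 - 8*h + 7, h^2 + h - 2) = h - 1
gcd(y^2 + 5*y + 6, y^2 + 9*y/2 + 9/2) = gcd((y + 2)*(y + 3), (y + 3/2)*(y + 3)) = y + 3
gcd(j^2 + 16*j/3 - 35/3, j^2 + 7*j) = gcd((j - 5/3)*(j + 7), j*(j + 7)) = j + 7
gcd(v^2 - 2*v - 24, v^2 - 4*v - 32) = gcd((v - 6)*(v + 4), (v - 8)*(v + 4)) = v + 4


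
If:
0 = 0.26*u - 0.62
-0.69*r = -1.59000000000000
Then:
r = 2.30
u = 2.38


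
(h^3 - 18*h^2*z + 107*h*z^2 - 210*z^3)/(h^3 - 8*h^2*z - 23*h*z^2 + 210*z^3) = (h - 5*z)/(h + 5*z)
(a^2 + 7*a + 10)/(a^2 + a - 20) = (a + 2)/(a - 4)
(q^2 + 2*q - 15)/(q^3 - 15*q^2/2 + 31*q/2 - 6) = 2*(q + 5)/(2*q^2 - 9*q + 4)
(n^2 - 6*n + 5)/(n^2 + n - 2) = (n - 5)/(n + 2)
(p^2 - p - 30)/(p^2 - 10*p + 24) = (p + 5)/(p - 4)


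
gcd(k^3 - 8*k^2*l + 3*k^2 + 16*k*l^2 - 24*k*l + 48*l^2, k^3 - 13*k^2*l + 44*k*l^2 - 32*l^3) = k - 4*l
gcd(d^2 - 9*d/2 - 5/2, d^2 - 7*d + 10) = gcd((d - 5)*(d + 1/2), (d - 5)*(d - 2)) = d - 5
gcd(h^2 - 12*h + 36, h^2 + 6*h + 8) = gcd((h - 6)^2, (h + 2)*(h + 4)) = 1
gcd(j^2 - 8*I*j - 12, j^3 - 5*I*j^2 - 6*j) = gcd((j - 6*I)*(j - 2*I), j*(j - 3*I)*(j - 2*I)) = j - 2*I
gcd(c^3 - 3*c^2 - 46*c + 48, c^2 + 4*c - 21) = 1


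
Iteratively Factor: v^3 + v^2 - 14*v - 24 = (v - 4)*(v^2 + 5*v + 6) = (v - 4)*(v + 3)*(v + 2)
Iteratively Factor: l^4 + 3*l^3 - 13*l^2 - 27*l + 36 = (l - 3)*(l^3 + 6*l^2 + 5*l - 12) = (l - 3)*(l + 4)*(l^2 + 2*l - 3) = (l - 3)*(l + 3)*(l + 4)*(l - 1)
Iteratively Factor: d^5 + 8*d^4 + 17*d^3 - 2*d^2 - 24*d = (d + 3)*(d^4 + 5*d^3 + 2*d^2 - 8*d) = d*(d + 3)*(d^3 + 5*d^2 + 2*d - 8) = d*(d + 2)*(d + 3)*(d^2 + 3*d - 4) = d*(d - 1)*(d + 2)*(d + 3)*(d + 4)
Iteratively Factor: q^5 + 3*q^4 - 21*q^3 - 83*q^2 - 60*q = (q - 5)*(q^4 + 8*q^3 + 19*q^2 + 12*q) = (q - 5)*(q + 3)*(q^3 + 5*q^2 + 4*q) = (q - 5)*(q + 3)*(q + 4)*(q^2 + q) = q*(q - 5)*(q + 3)*(q + 4)*(q + 1)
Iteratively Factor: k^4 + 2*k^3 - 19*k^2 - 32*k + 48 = (k + 4)*(k^3 - 2*k^2 - 11*k + 12) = (k - 4)*(k + 4)*(k^2 + 2*k - 3) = (k - 4)*(k - 1)*(k + 4)*(k + 3)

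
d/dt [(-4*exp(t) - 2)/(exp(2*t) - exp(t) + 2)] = 2*((2*exp(t) - 1)*(2*exp(t) + 1) - 2*exp(2*t) + 2*exp(t) - 4)*exp(t)/(exp(2*t) - exp(t) + 2)^2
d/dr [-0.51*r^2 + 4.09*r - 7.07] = 4.09 - 1.02*r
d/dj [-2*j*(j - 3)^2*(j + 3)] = -8*j^3 + 18*j^2 + 36*j - 54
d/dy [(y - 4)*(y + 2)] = 2*y - 2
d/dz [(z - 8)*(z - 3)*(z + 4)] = 3*z^2 - 14*z - 20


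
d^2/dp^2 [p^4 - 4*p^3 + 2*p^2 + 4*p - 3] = 12*p^2 - 24*p + 4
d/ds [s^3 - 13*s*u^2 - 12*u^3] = 3*s^2 - 13*u^2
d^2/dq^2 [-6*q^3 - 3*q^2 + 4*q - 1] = -36*q - 6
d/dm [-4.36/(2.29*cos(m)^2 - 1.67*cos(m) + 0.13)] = (7.2812 - 19.9688*cos(m))*sin(m)/(2.29*cos(m)^2 - 1.67*cos(m) + 0.13)^2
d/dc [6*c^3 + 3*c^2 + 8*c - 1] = 18*c^2 + 6*c + 8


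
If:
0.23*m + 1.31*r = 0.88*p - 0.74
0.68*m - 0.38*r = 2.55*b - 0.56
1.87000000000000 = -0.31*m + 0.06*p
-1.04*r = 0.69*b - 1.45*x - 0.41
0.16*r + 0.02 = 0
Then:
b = -1.42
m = -6.22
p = -0.97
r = -0.12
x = -1.05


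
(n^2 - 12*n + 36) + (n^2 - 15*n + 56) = 2*n^2 - 27*n + 92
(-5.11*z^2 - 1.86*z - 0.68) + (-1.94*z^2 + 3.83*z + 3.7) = -7.05*z^2 + 1.97*z + 3.02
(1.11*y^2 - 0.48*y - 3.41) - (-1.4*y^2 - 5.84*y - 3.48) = 2.51*y^2 + 5.36*y + 0.0699999999999998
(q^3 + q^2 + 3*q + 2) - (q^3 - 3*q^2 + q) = 4*q^2 + 2*q + 2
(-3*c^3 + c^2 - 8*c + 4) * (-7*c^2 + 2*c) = 21*c^5 - 13*c^4 + 58*c^3 - 44*c^2 + 8*c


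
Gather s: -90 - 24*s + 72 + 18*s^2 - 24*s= 18*s^2 - 48*s - 18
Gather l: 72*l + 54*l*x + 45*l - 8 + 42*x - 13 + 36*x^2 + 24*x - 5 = l*(54*x + 117) + 36*x^2 + 66*x - 26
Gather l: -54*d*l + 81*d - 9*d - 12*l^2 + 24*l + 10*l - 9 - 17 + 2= 72*d - 12*l^2 + l*(34 - 54*d) - 24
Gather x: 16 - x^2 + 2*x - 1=-x^2 + 2*x + 15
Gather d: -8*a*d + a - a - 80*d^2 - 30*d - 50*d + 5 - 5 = -80*d^2 + d*(-8*a - 80)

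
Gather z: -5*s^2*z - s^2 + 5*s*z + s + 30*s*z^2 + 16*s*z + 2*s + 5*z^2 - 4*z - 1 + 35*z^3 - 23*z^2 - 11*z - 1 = -s^2 + 3*s + 35*z^3 + z^2*(30*s - 18) + z*(-5*s^2 + 21*s - 15) - 2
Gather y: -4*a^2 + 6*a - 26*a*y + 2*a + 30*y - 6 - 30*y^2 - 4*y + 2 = -4*a^2 + 8*a - 30*y^2 + y*(26 - 26*a) - 4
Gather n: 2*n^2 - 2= 2*n^2 - 2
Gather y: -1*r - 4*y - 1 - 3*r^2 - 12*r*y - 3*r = -3*r^2 - 4*r + y*(-12*r - 4) - 1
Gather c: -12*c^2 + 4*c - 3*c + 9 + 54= -12*c^2 + c + 63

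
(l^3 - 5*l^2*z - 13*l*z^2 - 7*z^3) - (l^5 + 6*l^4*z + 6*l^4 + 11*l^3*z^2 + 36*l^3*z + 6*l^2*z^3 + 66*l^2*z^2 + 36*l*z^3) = -l^5 - 6*l^4*z - 6*l^4 - 11*l^3*z^2 - 36*l^3*z + l^3 - 6*l^2*z^3 - 66*l^2*z^2 - 5*l^2*z - 36*l*z^3 - 13*l*z^2 - 7*z^3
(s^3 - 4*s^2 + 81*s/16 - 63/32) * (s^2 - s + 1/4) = s^5 - 5*s^4 + 149*s^3/16 - 257*s^2/32 + 207*s/64 - 63/128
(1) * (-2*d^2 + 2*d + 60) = -2*d^2 + 2*d + 60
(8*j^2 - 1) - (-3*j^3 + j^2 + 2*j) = 3*j^3 + 7*j^2 - 2*j - 1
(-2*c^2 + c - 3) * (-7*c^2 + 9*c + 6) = 14*c^4 - 25*c^3 + 18*c^2 - 21*c - 18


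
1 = 1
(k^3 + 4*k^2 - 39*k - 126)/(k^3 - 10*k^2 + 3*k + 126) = (k + 7)/(k - 7)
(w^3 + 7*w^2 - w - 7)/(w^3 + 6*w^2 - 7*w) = (w + 1)/w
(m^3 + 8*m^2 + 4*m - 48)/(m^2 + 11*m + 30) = (m^2 + 2*m - 8)/(m + 5)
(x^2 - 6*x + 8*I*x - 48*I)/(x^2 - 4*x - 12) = (x + 8*I)/(x + 2)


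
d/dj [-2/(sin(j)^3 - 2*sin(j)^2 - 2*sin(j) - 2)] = 2*(3*sin(j)^2 - 4*sin(j) - 2)*cos(j)/(sin(j)^3 - 2*sin(j)^2 - 2*sin(j) - 2)^2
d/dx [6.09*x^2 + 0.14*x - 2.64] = 12.18*x + 0.14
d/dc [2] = 0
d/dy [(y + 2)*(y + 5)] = 2*y + 7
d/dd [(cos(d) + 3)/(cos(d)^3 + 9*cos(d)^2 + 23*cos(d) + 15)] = 2*(cos(d) + 3)*sin(d)/((cos(d) + 1)^2*(cos(d) + 5)^2)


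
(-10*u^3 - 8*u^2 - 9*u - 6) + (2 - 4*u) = -10*u^3 - 8*u^2 - 13*u - 4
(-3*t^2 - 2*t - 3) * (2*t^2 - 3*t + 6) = -6*t^4 + 5*t^3 - 18*t^2 - 3*t - 18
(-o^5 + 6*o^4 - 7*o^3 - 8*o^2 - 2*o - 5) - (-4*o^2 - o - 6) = -o^5 + 6*o^4 - 7*o^3 - 4*o^2 - o + 1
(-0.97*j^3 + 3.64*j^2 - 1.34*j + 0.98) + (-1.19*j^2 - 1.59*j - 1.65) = -0.97*j^3 + 2.45*j^2 - 2.93*j - 0.67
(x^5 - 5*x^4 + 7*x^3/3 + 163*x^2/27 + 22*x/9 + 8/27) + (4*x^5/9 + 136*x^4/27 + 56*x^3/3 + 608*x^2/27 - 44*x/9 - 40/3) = 13*x^5/9 + x^4/27 + 21*x^3 + 257*x^2/9 - 22*x/9 - 352/27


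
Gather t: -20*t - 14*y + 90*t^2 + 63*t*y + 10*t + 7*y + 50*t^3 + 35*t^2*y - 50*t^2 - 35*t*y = 50*t^3 + t^2*(35*y + 40) + t*(28*y - 10) - 7*y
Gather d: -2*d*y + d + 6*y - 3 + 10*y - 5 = d*(1 - 2*y) + 16*y - 8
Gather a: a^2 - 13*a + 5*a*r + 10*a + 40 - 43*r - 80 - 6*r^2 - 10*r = a^2 + a*(5*r - 3) - 6*r^2 - 53*r - 40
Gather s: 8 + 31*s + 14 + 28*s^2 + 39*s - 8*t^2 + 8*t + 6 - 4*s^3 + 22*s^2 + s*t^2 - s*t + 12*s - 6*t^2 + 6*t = -4*s^3 + 50*s^2 + s*(t^2 - t + 82) - 14*t^2 + 14*t + 28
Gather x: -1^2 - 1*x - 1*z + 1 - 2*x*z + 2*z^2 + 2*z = x*(-2*z - 1) + 2*z^2 + z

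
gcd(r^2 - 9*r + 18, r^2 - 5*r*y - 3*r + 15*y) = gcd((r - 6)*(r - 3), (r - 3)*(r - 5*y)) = r - 3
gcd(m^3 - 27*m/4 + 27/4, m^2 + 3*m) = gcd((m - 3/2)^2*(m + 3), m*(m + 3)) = m + 3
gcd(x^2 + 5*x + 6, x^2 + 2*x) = x + 2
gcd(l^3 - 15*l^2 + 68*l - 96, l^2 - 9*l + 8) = l - 8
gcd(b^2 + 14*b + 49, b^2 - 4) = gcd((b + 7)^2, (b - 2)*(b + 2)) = 1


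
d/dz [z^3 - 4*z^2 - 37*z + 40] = 3*z^2 - 8*z - 37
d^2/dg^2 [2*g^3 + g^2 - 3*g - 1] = 12*g + 2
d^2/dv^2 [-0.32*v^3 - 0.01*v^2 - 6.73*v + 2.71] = -1.92*v - 0.02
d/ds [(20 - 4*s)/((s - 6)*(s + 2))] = 4*(s^2 - 10*s + 32)/(s^4 - 8*s^3 - 8*s^2 + 96*s + 144)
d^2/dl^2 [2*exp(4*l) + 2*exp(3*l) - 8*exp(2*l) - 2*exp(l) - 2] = (32*exp(3*l) + 18*exp(2*l) - 32*exp(l) - 2)*exp(l)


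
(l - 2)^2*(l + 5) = l^3 + l^2 - 16*l + 20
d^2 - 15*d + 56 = (d - 8)*(d - 7)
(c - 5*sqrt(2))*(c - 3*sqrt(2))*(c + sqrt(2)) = c^3 - 7*sqrt(2)*c^2 + 14*c + 30*sqrt(2)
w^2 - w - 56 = (w - 8)*(w + 7)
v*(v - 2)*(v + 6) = v^3 + 4*v^2 - 12*v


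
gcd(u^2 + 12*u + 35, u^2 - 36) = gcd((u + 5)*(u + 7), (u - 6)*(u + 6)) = 1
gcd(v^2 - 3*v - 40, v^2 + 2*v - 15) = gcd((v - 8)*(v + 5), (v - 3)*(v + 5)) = v + 5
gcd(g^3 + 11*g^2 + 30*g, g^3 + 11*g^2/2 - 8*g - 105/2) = g + 5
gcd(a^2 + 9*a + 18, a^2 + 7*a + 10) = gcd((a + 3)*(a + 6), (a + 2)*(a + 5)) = 1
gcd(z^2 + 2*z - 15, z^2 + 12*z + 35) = z + 5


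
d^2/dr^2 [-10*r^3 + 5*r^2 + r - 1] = 10 - 60*r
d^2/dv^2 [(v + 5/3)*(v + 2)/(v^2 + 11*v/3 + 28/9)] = 108*(9*v^2 + 33*v + 31)/(729*v^6 + 8019*v^5 + 36207*v^4 + 85833*v^3 + 112644*v^2 + 77616*v + 21952)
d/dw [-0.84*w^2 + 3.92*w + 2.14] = 3.92 - 1.68*w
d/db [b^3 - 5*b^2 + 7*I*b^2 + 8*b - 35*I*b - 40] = 3*b^2 + b*(-10 + 14*I) + 8 - 35*I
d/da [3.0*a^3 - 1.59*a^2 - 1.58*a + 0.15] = 9.0*a^2 - 3.18*a - 1.58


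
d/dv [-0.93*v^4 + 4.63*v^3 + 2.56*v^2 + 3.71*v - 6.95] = -3.72*v^3 + 13.89*v^2 + 5.12*v + 3.71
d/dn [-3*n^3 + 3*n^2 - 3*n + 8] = -9*n^2 + 6*n - 3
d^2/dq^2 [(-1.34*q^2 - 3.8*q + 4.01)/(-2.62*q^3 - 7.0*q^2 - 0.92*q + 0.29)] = (18.396592*q^6 + 156.50832*q^5 + 68.4574559999999*q^4 - 825.618792*q^3 - 1185.966144*q^2 - 126.943188*q - 20.81566)/(17.984728*q^9 + 144.1524*q^8 + 404.085744*q^7 + 438.264772*q^6 + 109.981104*q^5 - 29.049696*q^4 - 9.765886*q^3 + 1.029732*q^2 + 0.232116*q - 0.024389)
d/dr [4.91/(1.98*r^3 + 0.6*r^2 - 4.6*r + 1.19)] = (-29.1654*r^2 - 5.892*r + 22.586)/(1.98*r^3 + 0.6*r^2 - 4.6*r + 1.19)^2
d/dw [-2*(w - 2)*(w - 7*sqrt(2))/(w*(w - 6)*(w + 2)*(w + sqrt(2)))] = 4*(w^5 - 10*sqrt(2)*w^4 - 5*w^4 - 6*w^3 + 54*sqrt(2)*w^3 - 32*sqrt(2)*w^2 + 82*w^2 - 168*sqrt(2)*w - 112*w - 168)/(w^2*(w^6 - 8*w^5 + 2*sqrt(2)*w^5 - 16*sqrt(2)*w^4 - 6*w^4 - 16*sqrt(2)*w^3 + 80*w^3 + 128*w^2 + 192*sqrt(2)*w^2 + 192*w + 288*sqrt(2)*w + 288))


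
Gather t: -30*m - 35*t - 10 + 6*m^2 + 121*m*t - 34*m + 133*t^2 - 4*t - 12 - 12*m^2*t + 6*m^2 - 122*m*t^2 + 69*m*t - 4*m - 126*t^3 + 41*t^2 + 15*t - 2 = 12*m^2 - 68*m - 126*t^3 + t^2*(174 - 122*m) + t*(-12*m^2 + 190*m - 24) - 24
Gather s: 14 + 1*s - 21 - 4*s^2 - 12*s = -4*s^2 - 11*s - 7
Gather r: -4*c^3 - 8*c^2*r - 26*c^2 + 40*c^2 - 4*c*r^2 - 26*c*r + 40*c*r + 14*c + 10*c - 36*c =-4*c^3 + 14*c^2 - 4*c*r^2 - 12*c + r*(-8*c^2 + 14*c)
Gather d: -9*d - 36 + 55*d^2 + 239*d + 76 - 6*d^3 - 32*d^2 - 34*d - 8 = -6*d^3 + 23*d^2 + 196*d + 32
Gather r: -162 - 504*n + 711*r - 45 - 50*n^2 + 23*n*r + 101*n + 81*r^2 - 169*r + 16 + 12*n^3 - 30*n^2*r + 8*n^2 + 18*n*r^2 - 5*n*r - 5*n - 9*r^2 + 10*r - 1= 12*n^3 - 42*n^2 - 408*n + r^2*(18*n + 72) + r*(-30*n^2 + 18*n + 552) - 192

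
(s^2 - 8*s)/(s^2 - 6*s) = (s - 8)/(s - 6)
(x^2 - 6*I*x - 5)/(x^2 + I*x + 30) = (x - I)/(x + 6*I)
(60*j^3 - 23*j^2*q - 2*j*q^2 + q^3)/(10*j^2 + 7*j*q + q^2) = (12*j^2 - 7*j*q + q^2)/(2*j + q)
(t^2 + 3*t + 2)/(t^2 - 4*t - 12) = (t + 1)/(t - 6)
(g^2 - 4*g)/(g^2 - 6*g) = (g - 4)/(g - 6)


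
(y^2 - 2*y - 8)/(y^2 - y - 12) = (y + 2)/(y + 3)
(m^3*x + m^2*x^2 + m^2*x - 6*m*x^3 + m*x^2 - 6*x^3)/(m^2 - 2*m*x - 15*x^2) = x*(-m^2 + 2*m*x - m + 2*x)/(-m + 5*x)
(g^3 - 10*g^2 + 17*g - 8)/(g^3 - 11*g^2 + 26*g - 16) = (g - 1)/(g - 2)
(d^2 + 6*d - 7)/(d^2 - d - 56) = (d - 1)/(d - 8)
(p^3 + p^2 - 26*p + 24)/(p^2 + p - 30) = (p^2 - 5*p + 4)/(p - 5)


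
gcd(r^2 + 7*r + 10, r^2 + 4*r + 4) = r + 2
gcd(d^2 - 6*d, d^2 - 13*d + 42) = d - 6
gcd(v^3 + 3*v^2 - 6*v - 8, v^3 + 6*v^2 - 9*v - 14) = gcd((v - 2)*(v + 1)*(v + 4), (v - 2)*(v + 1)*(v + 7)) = v^2 - v - 2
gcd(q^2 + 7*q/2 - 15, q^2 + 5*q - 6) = q + 6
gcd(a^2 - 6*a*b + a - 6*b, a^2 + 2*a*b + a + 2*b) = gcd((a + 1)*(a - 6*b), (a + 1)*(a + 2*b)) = a + 1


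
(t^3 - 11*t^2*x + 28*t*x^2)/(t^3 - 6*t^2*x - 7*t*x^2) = (t - 4*x)/(t + x)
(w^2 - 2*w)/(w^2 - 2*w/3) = 3*(w - 2)/(3*w - 2)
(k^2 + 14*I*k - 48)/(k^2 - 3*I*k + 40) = (k^2 + 14*I*k - 48)/(k^2 - 3*I*k + 40)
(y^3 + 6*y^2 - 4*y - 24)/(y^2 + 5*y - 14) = (y^2 + 8*y + 12)/(y + 7)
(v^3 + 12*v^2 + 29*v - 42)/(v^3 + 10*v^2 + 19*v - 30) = (v + 7)/(v + 5)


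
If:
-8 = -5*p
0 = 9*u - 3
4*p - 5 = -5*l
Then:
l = -7/25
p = 8/5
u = 1/3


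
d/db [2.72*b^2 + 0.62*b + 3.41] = 5.44*b + 0.62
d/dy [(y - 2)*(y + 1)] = 2*y - 1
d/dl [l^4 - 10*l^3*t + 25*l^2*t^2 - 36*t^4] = 2*l*(2*l^2 - 15*l*t + 25*t^2)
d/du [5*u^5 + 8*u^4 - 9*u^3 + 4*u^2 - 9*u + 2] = 25*u^4 + 32*u^3 - 27*u^2 + 8*u - 9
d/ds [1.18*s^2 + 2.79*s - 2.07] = 2.36*s + 2.79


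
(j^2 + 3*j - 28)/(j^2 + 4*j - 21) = (j - 4)/(j - 3)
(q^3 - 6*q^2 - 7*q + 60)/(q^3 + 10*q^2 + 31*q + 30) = (q^2 - 9*q + 20)/(q^2 + 7*q + 10)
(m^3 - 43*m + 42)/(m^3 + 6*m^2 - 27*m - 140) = (m^2 - 7*m + 6)/(m^2 - m - 20)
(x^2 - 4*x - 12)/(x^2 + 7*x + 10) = (x - 6)/(x + 5)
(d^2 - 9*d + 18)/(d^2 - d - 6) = (d - 6)/(d + 2)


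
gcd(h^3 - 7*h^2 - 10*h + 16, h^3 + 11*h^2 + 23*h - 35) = h - 1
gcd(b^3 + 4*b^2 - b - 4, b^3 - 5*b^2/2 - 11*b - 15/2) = b + 1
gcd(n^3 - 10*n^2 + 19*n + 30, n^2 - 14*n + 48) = n - 6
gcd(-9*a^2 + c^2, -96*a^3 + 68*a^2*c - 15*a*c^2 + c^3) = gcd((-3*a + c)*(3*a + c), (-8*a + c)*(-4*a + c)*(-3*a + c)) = 3*a - c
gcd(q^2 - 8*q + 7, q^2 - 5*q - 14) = q - 7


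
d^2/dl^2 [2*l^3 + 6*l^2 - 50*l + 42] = 12*l + 12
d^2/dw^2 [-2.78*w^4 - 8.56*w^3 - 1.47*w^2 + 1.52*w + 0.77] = -33.36*w^2 - 51.36*w - 2.94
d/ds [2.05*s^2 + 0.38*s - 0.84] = 4.1*s + 0.38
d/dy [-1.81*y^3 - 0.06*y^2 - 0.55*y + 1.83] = -5.43*y^2 - 0.12*y - 0.55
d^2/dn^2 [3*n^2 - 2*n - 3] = 6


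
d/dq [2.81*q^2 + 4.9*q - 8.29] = 5.62*q + 4.9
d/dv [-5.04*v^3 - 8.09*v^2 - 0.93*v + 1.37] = -15.12*v^2 - 16.18*v - 0.93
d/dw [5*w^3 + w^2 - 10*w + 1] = 15*w^2 + 2*w - 10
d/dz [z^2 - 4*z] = 2*z - 4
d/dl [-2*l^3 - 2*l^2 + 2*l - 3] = -6*l^2 - 4*l + 2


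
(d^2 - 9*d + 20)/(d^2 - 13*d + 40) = (d - 4)/(d - 8)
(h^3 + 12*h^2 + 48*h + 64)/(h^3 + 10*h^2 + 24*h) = (h^2 + 8*h + 16)/(h*(h + 6))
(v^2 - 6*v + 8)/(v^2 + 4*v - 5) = (v^2 - 6*v + 8)/(v^2 + 4*v - 5)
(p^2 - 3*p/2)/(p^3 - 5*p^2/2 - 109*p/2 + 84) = p/(p^2 - p - 56)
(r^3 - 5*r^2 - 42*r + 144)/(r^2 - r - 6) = (r^2 - 2*r - 48)/(r + 2)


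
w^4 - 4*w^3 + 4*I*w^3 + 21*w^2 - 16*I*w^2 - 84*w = w*(w - 4)*(w - 3*I)*(w + 7*I)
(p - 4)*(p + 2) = p^2 - 2*p - 8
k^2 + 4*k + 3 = (k + 1)*(k + 3)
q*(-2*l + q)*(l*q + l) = -2*l^2*q^2 - 2*l^2*q + l*q^3 + l*q^2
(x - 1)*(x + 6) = x^2 + 5*x - 6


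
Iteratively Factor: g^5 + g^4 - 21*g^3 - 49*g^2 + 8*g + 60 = (g - 1)*(g^4 + 2*g^3 - 19*g^2 - 68*g - 60) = (g - 1)*(g + 3)*(g^3 - g^2 - 16*g - 20) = (g - 1)*(g + 2)*(g + 3)*(g^2 - 3*g - 10) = (g - 5)*(g - 1)*(g + 2)*(g + 3)*(g + 2)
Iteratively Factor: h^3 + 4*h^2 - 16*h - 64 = (h + 4)*(h^2 - 16) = (h - 4)*(h + 4)*(h + 4)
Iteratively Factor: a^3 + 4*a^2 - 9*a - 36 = (a + 3)*(a^2 + a - 12) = (a - 3)*(a + 3)*(a + 4)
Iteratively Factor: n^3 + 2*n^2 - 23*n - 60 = (n + 3)*(n^2 - n - 20) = (n - 5)*(n + 3)*(n + 4)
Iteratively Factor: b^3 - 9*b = (b - 3)*(b^2 + 3*b) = (b - 3)*(b + 3)*(b)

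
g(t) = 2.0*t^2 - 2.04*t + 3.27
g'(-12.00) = -50.04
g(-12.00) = 315.75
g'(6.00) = 21.96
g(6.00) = 63.03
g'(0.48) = -0.12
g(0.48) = 2.75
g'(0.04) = -1.88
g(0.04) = 3.19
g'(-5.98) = -25.96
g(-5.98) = 86.99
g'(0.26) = -1.00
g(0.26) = 2.87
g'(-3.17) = -14.72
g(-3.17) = 29.83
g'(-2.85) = -13.44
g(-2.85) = 25.33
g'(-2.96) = -13.88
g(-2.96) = 26.83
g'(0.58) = 0.28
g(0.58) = 2.76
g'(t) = 4.0*t - 2.04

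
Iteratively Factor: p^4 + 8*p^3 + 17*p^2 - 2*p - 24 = (p + 3)*(p^3 + 5*p^2 + 2*p - 8) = (p + 3)*(p + 4)*(p^2 + p - 2) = (p - 1)*(p + 3)*(p + 4)*(p + 2)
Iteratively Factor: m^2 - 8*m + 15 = (m - 5)*(m - 3)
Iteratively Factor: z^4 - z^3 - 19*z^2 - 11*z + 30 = (z + 3)*(z^3 - 4*z^2 - 7*z + 10) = (z - 1)*(z + 3)*(z^2 - 3*z - 10) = (z - 1)*(z + 2)*(z + 3)*(z - 5)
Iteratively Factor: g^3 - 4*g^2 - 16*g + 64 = (g - 4)*(g^2 - 16) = (g - 4)*(g + 4)*(g - 4)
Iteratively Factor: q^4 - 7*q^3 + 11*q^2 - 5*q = (q - 5)*(q^3 - 2*q^2 + q) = (q - 5)*(q - 1)*(q^2 - q) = q*(q - 5)*(q - 1)*(q - 1)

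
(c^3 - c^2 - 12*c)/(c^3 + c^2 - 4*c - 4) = c*(c^2 - c - 12)/(c^3 + c^2 - 4*c - 4)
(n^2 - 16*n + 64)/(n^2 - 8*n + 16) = (n^2 - 16*n + 64)/(n^2 - 8*n + 16)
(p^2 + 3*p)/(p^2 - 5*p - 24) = p/(p - 8)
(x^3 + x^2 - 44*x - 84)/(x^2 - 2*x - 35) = (x^2 + 8*x + 12)/(x + 5)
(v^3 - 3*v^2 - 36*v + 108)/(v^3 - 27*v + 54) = (v - 6)/(v - 3)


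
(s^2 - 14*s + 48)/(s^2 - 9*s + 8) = (s - 6)/(s - 1)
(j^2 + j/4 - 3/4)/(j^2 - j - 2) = (j - 3/4)/(j - 2)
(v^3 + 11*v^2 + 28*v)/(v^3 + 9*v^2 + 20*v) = (v + 7)/(v + 5)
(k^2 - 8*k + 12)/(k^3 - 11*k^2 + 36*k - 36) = 1/(k - 3)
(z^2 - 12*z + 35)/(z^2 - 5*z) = (z - 7)/z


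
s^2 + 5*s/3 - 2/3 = (s - 1/3)*(s + 2)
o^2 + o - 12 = (o - 3)*(o + 4)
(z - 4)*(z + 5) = z^2 + z - 20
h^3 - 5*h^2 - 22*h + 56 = (h - 7)*(h - 2)*(h + 4)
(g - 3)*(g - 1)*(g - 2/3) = g^3 - 14*g^2/3 + 17*g/3 - 2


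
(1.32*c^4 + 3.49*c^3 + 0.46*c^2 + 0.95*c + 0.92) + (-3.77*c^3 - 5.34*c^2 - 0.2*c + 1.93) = 1.32*c^4 - 0.28*c^3 - 4.88*c^2 + 0.75*c + 2.85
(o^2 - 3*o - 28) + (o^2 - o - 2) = 2*o^2 - 4*o - 30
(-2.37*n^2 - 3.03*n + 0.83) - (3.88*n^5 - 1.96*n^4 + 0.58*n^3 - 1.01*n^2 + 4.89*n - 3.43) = -3.88*n^5 + 1.96*n^4 - 0.58*n^3 - 1.36*n^2 - 7.92*n + 4.26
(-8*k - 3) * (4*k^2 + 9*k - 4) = -32*k^3 - 84*k^2 + 5*k + 12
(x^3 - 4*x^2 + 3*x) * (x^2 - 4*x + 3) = x^5 - 8*x^4 + 22*x^3 - 24*x^2 + 9*x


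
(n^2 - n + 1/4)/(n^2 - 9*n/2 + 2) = (n - 1/2)/(n - 4)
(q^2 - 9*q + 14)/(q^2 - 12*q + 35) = (q - 2)/(q - 5)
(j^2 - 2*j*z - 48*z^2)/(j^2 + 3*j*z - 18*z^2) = (-j + 8*z)/(-j + 3*z)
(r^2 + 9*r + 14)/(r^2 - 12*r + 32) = (r^2 + 9*r + 14)/(r^2 - 12*r + 32)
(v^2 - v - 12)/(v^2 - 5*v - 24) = (v - 4)/(v - 8)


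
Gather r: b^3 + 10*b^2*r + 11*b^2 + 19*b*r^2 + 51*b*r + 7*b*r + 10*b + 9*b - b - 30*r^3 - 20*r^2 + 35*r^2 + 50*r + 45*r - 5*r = b^3 + 11*b^2 + 18*b - 30*r^3 + r^2*(19*b + 15) + r*(10*b^2 + 58*b + 90)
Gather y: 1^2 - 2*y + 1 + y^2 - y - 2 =y^2 - 3*y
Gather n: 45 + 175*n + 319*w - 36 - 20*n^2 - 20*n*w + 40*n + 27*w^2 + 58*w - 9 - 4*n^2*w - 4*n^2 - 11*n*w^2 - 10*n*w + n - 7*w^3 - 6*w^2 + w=n^2*(-4*w - 24) + n*(-11*w^2 - 30*w + 216) - 7*w^3 + 21*w^2 + 378*w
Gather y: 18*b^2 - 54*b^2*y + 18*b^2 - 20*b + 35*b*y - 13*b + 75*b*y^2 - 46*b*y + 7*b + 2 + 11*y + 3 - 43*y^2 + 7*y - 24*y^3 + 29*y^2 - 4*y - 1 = 36*b^2 - 26*b - 24*y^3 + y^2*(75*b - 14) + y*(-54*b^2 - 11*b + 14) + 4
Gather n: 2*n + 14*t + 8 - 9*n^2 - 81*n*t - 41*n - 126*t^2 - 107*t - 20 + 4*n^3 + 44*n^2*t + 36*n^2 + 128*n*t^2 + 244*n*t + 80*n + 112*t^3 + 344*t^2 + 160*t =4*n^3 + n^2*(44*t + 27) + n*(128*t^2 + 163*t + 41) + 112*t^3 + 218*t^2 + 67*t - 12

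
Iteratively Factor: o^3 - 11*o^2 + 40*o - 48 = (o - 4)*(o^2 - 7*o + 12) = (o - 4)^2*(o - 3)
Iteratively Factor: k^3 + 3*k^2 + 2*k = (k + 1)*(k^2 + 2*k) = (k + 1)*(k + 2)*(k)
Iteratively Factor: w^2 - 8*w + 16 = (w - 4)*(w - 4)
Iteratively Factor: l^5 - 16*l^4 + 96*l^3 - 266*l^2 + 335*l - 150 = (l - 2)*(l^4 - 14*l^3 + 68*l^2 - 130*l + 75) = (l - 5)*(l - 2)*(l^3 - 9*l^2 + 23*l - 15) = (l - 5)*(l - 2)*(l - 1)*(l^2 - 8*l + 15) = (l - 5)*(l - 3)*(l - 2)*(l - 1)*(l - 5)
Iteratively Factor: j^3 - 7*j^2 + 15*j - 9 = (j - 3)*(j^2 - 4*j + 3) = (j - 3)^2*(j - 1)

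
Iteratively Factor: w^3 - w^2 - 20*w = (w)*(w^2 - w - 20) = w*(w - 5)*(w + 4)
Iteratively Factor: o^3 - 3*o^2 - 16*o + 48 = (o - 3)*(o^2 - 16) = (o - 3)*(o + 4)*(o - 4)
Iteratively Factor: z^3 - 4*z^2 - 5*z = (z - 5)*(z^2 + z) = (z - 5)*(z + 1)*(z)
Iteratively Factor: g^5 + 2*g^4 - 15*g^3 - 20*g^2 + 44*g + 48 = (g + 1)*(g^4 + g^3 - 16*g^2 - 4*g + 48) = (g + 1)*(g + 2)*(g^3 - g^2 - 14*g + 24) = (g - 2)*(g + 1)*(g + 2)*(g^2 + g - 12) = (g - 3)*(g - 2)*(g + 1)*(g + 2)*(g + 4)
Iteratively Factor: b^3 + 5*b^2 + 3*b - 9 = (b - 1)*(b^2 + 6*b + 9) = (b - 1)*(b + 3)*(b + 3)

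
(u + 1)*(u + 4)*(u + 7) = u^3 + 12*u^2 + 39*u + 28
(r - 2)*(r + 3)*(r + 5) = r^3 + 6*r^2 - r - 30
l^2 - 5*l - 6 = (l - 6)*(l + 1)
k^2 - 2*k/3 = k*(k - 2/3)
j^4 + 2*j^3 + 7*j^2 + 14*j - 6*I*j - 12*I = (j + 2)*(j - 2*I)*(j - I)*(j + 3*I)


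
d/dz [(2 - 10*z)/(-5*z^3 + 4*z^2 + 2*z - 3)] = 2*(-50*z^3 + 35*z^2 - 8*z + 13)/(25*z^6 - 40*z^5 - 4*z^4 + 46*z^3 - 20*z^2 - 12*z + 9)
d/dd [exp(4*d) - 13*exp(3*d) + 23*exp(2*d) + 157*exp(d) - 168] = (4*exp(3*d) - 39*exp(2*d) + 46*exp(d) + 157)*exp(d)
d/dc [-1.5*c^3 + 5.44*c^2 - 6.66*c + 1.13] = -4.5*c^2 + 10.88*c - 6.66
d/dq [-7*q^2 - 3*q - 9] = -14*q - 3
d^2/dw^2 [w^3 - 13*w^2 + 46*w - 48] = 6*w - 26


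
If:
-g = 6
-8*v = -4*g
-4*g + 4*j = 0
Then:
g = -6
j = -6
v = -3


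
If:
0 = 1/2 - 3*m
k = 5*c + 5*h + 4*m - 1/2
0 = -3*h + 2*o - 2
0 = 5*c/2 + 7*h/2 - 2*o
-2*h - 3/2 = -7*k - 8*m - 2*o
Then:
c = 147/145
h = -31/29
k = -19/174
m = 1/6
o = -35/58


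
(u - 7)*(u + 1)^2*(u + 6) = u^4 + u^3 - 43*u^2 - 85*u - 42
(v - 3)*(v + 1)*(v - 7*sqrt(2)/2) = v^3 - 7*sqrt(2)*v^2/2 - 2*v^2 - 3*v + 7*sqrt(2)*v + 21*sqrt(2)/2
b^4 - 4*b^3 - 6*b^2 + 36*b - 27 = (b - 3)^2*(b - 1)*(b + 3)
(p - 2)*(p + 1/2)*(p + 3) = p^3 + 3*p^2/2 - 11*p/2 - 3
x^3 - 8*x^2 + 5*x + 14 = (x - 7)*(x - 2)*(x + 1)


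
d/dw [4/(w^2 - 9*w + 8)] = 4*(9 - 2*w)/(w^2 - 9*w + 8)^2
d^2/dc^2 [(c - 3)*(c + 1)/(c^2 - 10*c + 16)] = 2*(8*c^3 - 57*c^2 + 186*c - 316)/(c^6 - 30*c^5 + 348*c^4 - 1960*c^3 + 5568*c^2 - 7680*c + 4096)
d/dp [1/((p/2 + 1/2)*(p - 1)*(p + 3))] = 2*(-3*p^2 - 6*p + 1)/(p^6 + 6*p^5 + 7*p^4 - 12*p^3 - 17*p^2 + 6*p + 9)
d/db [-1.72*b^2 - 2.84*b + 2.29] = -3.44*b - 2.84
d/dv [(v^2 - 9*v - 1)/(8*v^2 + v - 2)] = (73*v^2 + 12*v + 19)/(64*v^4 + 16*v^3 - 31*v^2 - 4*v + 4)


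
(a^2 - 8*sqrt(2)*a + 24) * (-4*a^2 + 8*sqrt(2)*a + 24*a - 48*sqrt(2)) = -4*a^4 + 24*a^3 + 40*sqrt(2)*a^3 - 240*sqrt(2)*a^2 - 224*a^2 + 192*sqrt(2)*a + 1344*a - 1152*sqrt(2)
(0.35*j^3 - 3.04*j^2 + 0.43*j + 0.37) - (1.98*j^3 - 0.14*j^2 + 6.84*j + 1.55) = -1.63*j^3 - 2.9*j^2 - 6.41*j - 1.18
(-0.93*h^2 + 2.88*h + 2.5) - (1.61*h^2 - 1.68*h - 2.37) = -2.54*h^2 + 4.56*h + 4.87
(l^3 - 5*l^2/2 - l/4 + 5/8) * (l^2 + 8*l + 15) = l^5 + 11*l^4/2 - 21*l^3/4 - 311*l^2/8 + 5*l/4 + 75/8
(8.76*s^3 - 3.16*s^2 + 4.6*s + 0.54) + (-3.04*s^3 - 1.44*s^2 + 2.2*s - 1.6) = 5.72*s^3 - 4.6*s^2 + 6.8*s - 1.06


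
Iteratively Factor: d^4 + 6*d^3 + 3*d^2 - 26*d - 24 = (d + 4)*(d^3 + 2*d^2 - 5*d - 6) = (d - 2)*(d + 4)*(d^2 + 4*d + 3) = (d - 2)*(d + 3)*(d + 4)*(d + 1)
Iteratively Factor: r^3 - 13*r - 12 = (r - 4)*(r^2 + 4*r + 3) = (r - 4)*(r + 1)*(r + 3)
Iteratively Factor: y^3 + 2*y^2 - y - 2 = (y - 1)*(y^2 + 3*y + 2) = (y - 1)*(y + 1)*(y + 2)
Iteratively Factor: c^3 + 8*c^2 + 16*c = (c + 4)*(c^2 + 4*c) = c*(c + 4)*(c + 4)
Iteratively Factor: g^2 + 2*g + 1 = (g + 1)*(g + 1)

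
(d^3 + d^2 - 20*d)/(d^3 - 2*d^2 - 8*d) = (d + 5)/(d + 2)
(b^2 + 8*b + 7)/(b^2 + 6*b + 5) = (b + 7)/(b + 5)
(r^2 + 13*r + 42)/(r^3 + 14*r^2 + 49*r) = (r + 6)/(r*(r + 7))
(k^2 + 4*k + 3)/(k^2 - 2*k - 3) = (k + 3)/(k - 3)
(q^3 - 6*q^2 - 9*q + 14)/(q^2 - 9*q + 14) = (q^2 + q - 2)/(q - 2)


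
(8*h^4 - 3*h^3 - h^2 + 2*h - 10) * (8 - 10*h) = -80*h^5 + 94*h^4 - 14*h^3 - 28*h^2 + 116*h - 80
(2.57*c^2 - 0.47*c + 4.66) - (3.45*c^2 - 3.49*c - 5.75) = -0.88*c^2 + 3.02*c + 10.41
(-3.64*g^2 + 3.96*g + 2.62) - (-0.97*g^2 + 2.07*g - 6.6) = -2.67*g^2 + 1.89*g + 9.22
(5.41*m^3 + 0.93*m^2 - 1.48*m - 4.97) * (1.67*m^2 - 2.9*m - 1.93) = 9.0347*m^5 - 14.1359*m^4 - 15.6099*m^3 - 5.8028*m^2 + 17.2694*m + 9.5921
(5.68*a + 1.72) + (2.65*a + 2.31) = 8.33*a + 4.03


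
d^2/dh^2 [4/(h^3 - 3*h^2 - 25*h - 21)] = 8*(3*(1 - h)*(-h^3 + 3*h^2 + 25*h + 21) - (-3*h^2 + 6*h + 25)^2)/(-h^3 + 3*h^2 + 25*h + 21)^3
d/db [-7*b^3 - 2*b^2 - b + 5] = -21*b^2 - 4*b - 1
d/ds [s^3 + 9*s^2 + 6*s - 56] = 3*s^2 + 18*s + 6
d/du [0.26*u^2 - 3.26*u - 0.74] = 0.52*u - 3.26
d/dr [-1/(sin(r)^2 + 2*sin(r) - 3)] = 2*(sin(r) + 1)*cos(r)/(sin(r)^2 + 2*sin(r) - 3)^2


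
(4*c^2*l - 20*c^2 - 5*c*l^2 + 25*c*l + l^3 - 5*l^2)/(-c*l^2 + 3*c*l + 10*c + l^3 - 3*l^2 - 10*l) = (-4*c + l)/(l + 2)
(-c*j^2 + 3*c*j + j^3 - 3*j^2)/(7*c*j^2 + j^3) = (-c*j + 3*c + j^2 - 3*j)/(j*(7*c + j))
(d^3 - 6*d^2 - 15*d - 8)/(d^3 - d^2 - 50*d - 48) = (d + 1)/(d + 6)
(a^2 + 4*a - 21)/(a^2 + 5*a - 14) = (a - 3)/(a - 2)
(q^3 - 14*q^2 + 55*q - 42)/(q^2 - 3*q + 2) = (q^2 - 13*q + 42)/(q - 2)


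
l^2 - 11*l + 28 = (l - 7)*(l - 4)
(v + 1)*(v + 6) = v^2 + 7*v + 6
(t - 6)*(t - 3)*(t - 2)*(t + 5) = t^4 - 6*t^3 - 19*t^2 + 144*t - 180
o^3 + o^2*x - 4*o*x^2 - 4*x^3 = (o - 2*x)*(o + x)*(o + 2*x)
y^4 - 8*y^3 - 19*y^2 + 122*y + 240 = (y - 8)*(y - 5)*(y + 2)*(y + 3)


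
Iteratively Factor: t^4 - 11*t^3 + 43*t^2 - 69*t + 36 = (t - 3)*(t^3 - 8*t^2 + 19*t - 12) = (t - 3)^2*(t^2 - 5*t + 4) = (t - 3)^2*(t - 1)*(t - 4)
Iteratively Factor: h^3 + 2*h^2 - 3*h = (h)*(h^2 + 2*h - 3) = h*(h + 3)*(h - 1)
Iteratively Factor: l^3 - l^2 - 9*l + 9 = (l + 3)*(l^2 - 4*l + 3) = (l - 3)*(l + 3)*(l - 1)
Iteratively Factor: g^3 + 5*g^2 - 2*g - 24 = (g + 3)*(g^2 + 2*g - 8) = (g - 2)*(g + 3)*(g + 4)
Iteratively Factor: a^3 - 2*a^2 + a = (a)*(a^2 - 2*a + 1) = a*(a - 1)*(a - 1)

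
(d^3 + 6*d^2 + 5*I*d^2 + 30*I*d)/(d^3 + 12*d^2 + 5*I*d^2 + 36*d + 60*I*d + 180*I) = d/(d + 6)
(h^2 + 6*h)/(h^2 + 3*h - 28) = h*(h + 6)/(h^2 + 3*h - 28)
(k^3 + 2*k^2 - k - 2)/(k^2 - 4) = (k^2 - 1)/(k - 2)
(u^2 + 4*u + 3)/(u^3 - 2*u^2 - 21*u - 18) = 1/(u - 6)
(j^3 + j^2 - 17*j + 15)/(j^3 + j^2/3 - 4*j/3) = 3*(j^2 + 2*j - 15)/(j*(3*j + 4))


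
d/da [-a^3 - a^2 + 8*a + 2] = -3*a^2 - 2*a + 8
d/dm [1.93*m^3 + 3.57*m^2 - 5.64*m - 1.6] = 5.79*m^2 + 7.14*m - 5.64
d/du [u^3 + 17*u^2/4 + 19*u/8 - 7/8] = 3*u^2 + 17*u/2 + 19/8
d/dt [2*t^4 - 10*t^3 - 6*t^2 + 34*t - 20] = 8*t^3 - 30*t^2 - 12*t + 34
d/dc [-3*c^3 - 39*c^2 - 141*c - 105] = -9*c^2 - 78*c - 141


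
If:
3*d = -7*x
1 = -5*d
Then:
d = -1/5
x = 3/35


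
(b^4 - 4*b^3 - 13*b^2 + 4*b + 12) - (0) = b^4 - 4*b^3 - 13*b^2 + 4*b + 12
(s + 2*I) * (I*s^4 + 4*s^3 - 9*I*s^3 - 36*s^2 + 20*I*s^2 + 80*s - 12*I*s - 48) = I*s^5 + 2*s^4 - 9*I*s^4 - 18*s^3 + 28*I*s^3 + 40*s^2 - 84*I*s^2 - 24*s + 160*I*s - 96*I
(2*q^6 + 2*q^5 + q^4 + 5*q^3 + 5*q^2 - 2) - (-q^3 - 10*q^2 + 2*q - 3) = 2*q^6 + 2*q^5 + q^4 + 6*q^3 + 15*q^2 - 2*q + 1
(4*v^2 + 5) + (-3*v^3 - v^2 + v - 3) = -3*v^3 + 3*v^2 + v + 2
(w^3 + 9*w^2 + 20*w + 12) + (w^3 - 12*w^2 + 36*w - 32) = 2*w^3 - 3*w^2 + 56*w - 20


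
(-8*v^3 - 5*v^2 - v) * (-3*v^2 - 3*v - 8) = 24*v^5 + 39*v^4 + 82*v^3 + 43*v^2 + 8*v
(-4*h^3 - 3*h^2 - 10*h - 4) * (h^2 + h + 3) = -4*h^5 - 7*h^4 - 25*h^3 - 23*h^2 - 34*h - 12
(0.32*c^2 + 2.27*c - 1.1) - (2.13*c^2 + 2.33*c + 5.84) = -1.81*c^2 - 0.0600000000000001*c - 6.94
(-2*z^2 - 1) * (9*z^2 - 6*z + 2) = -18*z^4 + 12*z^3 - 13*z^2 + 6*z - 2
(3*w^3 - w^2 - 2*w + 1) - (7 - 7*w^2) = 3*w^3 + 6*w^2 - 2*w - 6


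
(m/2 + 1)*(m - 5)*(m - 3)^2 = m^4/2 - 9*m^3/2 + 17*m^2/2 + 33*m/2 - 45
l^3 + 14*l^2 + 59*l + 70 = (l + 2)*(l + 5)*(l + 7)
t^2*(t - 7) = t^3 - 7*t^2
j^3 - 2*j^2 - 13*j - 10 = (j - 5)*(j + 1)*(j + 2)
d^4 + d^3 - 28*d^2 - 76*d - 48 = (d - 6)*(d + 1)*(d + 2)*(d + 4)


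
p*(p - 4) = p^2 - 4*p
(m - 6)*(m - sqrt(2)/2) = m^2 - 6*m - sqrt(2)*m/2 + 3*sqrt(2)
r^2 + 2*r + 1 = (r + 1)^2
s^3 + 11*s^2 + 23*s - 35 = (s - 1)*(s + 5)*(s + 7)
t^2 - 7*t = t*(t - 7)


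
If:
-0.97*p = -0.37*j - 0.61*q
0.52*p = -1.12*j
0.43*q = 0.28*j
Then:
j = 0.00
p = 0.00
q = 0.00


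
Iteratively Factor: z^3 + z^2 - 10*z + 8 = (z - 2)*(z^2 + 3*z - 4) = (z - 2)*(z + 4)*(z - 1)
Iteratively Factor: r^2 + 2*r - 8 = (r + 4)*(r - 2)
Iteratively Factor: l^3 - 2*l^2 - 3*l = (l - 3)*(l^2 + l) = l*(l - 3)*(l + 1)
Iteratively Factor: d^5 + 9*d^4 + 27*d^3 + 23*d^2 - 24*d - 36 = (d - 1)*(d^4 + 10*d^3 + 37*d^2 + 60*d + 36) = (d - 1)*(d + 2)*(d^3 + 8*d^2 + 21*d + 18) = (d - 1)*(d + 2)*(d + 3)*(d^2 + 5*d + 6) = (d - 1)*(d + 2)*(d + 3)^2*(d + 2)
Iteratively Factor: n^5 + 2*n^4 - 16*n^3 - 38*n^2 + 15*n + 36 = (n + 3)*(n^4 - n^3 - 13*n^2 + n + 12) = (n + 1)*(n + 3)*(n^3 - 2*n^2 - 11*n + 12) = (n - 1)*(n + 1)*(n + 3)*(n^2 - n - 12) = (n - 4)*(n - 1)*(n + 1)*(n + 3)*(n + 3)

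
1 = 1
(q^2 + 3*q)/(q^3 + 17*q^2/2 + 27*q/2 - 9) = 2*q/(2*q^2 + 11*q - 6)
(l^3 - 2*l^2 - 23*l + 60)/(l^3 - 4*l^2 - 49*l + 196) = (l^2 + 2*l - 15)/(l^2 - 49)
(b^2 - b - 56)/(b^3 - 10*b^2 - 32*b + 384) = (b + 7)/(b^2 - 2*b - 48)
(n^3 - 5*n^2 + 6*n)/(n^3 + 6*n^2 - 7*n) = (n^2 - 5*n + 6)/(n^2 + 6*n - 7)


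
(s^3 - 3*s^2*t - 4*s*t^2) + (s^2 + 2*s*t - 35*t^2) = s^3 - 3*s^2*t + s^2 - 4*s*t^2 + 2*s*t - 35*t^2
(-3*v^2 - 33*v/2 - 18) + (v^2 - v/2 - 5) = -2*v^2 - 17*v - 23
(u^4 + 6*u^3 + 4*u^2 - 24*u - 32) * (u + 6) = u^5 + 12*u^4 + 40*u^3 - 176*u - 192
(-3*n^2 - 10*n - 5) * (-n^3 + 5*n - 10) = 3*n^5 + 10*n^4 - 10*n^3 - 20*n^2 + 75*n + 50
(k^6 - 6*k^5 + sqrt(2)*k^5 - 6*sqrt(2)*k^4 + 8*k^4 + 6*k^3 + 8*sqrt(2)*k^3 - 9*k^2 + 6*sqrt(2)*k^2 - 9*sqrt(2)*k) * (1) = k^6 - 6*k^5 + sqrt(2)*k^5 - 6*sqrt(2)*k^4 + 8*k^4 + 6*k^3 + 8*sqrt(2)*k^3 - 9*k^2 + 6*sqrt(2)*k^2 - 9*sqrt(2)*k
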